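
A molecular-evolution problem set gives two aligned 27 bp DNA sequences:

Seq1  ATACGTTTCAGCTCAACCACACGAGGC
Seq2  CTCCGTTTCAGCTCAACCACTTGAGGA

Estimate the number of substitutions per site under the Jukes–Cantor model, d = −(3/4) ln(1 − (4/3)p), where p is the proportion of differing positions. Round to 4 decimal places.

Mismatches occur at site 1 (A→C), site 3 (A→C), site 21 (A→T), site 22 (C→T), site 27 (C→A).
p = 5/27 = 0.185185.
d = −0.75 · ln(1 − (4/3)·0.185185) = −0.75 · ln(0.753087) = −0.75 · (-0.283575) = 0.2127.

0.2127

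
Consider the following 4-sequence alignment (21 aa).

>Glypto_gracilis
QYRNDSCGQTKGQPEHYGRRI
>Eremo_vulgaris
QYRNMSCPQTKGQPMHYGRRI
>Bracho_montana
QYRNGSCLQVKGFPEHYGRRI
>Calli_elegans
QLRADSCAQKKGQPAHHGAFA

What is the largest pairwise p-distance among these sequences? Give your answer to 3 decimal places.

Pairwise Hamming distances:
  Glypto_gracilis vs Eremo_vulgaris: 3
  Glypto_gracilis vs Bracho_montana: 4
  Glypto_gracilis vs Calli_elegans: 9
  Eremo_vulgaris vs Bracho_montana: 5
  Eremo_vulgaris vs Calli_elegans: 10
  Bracho_montana vs Calli_elegans: 11
The largest is 11 mismatches, between Bracho_montana and Calli_elegans; p = 11/21 = 0.524.

0.524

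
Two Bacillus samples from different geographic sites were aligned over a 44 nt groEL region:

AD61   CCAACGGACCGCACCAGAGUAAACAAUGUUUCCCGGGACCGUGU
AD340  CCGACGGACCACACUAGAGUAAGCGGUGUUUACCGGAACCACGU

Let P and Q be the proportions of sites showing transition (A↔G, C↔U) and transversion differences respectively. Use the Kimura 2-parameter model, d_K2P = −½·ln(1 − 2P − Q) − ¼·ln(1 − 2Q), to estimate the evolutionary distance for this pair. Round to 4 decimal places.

0.2943

The sequences differ at positions 3 (A/G, transition), 11 (G/A, transition), 15 (C/U, transition), 23 (A/G, transition), 25 (A/G, transition), 26 (A/G, transition), 32 (C/A, transversion), 37 (G/A, transition), 41 (G/A, transition), 42 (U/C, transition).
Of the 10 differences, 9 transitions and 1 transversion over 44 sites: P = 9/44 = 0.204545, Q = 1/44 = 0.022727.
d = −0.5·ln(0.568183) − 0.25·ln(0.954546) = −0.5·(-0.565312) − 0.25·(-0.046519) = 0.2943.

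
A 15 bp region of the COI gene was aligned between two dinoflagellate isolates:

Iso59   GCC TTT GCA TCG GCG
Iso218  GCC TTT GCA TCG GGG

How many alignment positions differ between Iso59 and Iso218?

1

Differing sites — 14:C/G.
That gives 1 mismatch out of 15 aligned sites, so the Hamming distance is 1.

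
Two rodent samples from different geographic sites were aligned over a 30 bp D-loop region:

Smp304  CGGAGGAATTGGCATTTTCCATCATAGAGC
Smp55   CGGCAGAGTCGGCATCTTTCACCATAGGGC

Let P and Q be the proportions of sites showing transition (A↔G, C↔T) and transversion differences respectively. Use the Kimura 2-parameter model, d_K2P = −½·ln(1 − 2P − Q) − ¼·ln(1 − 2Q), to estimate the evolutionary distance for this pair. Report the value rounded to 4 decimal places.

The sequences differ at positions 4 (A/C, transversion), 5 (G/A, transition), 8 (A/G, transition), 10 (T/C, transition), 16 (T/C, transition), 19 (C/T, transition), 22 (T/C, transition), 28 (A/G, transition).
Of the 8 differences, 7 transitions and 1 transversion over 30 sites: P = 7/30 = 0.233333, Q = 1/30 = 0.033333.
d = −0.5·ln(0.500001) − 0.25·ln(0.933334) = −0.5·(-0.693145) − 0.25·(-0.068992) = 0.3638.

0.3638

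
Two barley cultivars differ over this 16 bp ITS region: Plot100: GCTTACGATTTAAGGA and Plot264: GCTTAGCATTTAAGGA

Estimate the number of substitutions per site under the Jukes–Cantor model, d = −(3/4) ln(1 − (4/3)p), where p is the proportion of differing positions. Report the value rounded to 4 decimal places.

Mismatches occur at site 6 (C↔G), site 7 (G↔C).
p = 2/16 = 0.125000.
d = −0.75 · ln(1 − (4/3)·0.125000) = −0.75 · ln(0.833333) = −0.75 · (-0.182322) = 0.1367.

0.1367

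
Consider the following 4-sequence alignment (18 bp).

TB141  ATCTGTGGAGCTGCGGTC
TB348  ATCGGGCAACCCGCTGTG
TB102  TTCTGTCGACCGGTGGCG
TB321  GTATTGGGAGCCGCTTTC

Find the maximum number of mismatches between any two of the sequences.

Pairwise Hamming distances:
  TB141 vs TB348: 8
  TB141 vs TB102: 7
  TB141 vs TB321: 7
  TB348 vs TB102: 8
  TB348 vs TB321: 9
  TB102 vs TB321: 12
The largest is 12, between TB102 and TB321.

12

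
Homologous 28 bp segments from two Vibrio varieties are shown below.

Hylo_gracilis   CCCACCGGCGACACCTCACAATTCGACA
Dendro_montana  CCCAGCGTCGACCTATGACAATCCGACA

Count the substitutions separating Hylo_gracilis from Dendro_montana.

Mismatches occur at site 5 (C↔G), site 8 (G↔T), site 13 (A↔C), site 14 (C↔T), site 15 (C↔A), site 17 (C↔G), site 23 (T↔C).
That gives 7 mismatches out of 28 aligned sites, so the Hamming distance is 7.

7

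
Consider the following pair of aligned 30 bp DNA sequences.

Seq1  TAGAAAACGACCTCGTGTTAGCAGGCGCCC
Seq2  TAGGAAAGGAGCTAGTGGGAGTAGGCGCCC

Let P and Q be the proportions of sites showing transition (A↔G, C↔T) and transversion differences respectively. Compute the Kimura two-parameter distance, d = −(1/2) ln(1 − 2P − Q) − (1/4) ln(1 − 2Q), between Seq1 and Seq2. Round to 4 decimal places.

0.2797

The sequences differ at positions 4 (A/G, transition), 8 (C/G, transversion), 11 (C/G, transversion), 14 (C/A, transversion), 18 (T/G, transversion), 19 (T/G, transversion), 22 (C/T, transition).
Of the 7 differences, 2 transitions and 5 transversions over 30 sites: P = 2/30 = 0.066667, Q = 5/30 = 0.166667.
d = −0.5·ln(0.699999) − 0.25·ln(0.666666) = −0.5·(-0.356676) − 0.25·(-0.405466) = 0.2797.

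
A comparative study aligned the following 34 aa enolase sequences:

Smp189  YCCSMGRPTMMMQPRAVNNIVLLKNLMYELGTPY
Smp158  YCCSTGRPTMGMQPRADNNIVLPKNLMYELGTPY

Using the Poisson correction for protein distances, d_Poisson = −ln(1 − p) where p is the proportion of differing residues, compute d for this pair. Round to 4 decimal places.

0.1252

Mismatches occur at site 5 (M↔T), site 11 (M↔G), site 17 (V↔D), site 23 (L↔P).
p = 4/34 = 0.117647.
d = −ln(1 − 0.117647) = −ln(0.882353) = 0.1252.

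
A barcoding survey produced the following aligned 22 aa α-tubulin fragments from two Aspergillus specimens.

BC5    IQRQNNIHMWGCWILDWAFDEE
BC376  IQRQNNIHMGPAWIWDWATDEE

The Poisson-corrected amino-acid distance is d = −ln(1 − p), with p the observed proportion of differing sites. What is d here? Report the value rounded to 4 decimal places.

0.2578

Differing sites — 10:W/G; 11:G/P; 12:C/A; 15:L/W; 19:F/T.
p = 5/22 = 0.227273.
d = −ln(1 − 0.227273) = −ln(0.772727) = 0.2578.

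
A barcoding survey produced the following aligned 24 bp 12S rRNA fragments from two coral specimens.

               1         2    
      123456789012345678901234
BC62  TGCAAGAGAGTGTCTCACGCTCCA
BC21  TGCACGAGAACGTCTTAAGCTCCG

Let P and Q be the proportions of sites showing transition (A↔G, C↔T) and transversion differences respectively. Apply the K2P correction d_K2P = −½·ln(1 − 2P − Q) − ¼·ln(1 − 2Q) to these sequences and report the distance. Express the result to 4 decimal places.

0.3151

Differing sites — 5:A/C (Tv); 10:G/A (Ti); 11:T/C (Ti); 16:C/T (Ti); 18:C/A (Tv); 24:A/G (Ti).
Of the 6 differences, 4 transitions and 2 transversions over 24 sites: P = 4/24 = 0.166667, Q = 2/24 = 0.083333.
d = −0.5·ln(0.583333) − 0.25·ln(0.833334) = −0.5·(-0.538997) − 0.25·(-0.182321) = 0.3151.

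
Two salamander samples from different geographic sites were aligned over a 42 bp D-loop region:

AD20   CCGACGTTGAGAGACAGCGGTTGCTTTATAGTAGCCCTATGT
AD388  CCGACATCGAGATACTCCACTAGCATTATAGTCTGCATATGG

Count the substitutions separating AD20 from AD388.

14

The sequences differ at positions 6 (G/A), 8 (T/C), 13 (G/T), 16 (A/T), 17 (G/C), 19 (G/A), 20 (G/C), 22 (T/A), 25 (T/A), 33 (A/C), 34 (G/T), 35 (C/G), 37 (C/A), 42 (T/G).
That gives 14 mismatches out of 42 aligned sites, so the Hamming distance is 14.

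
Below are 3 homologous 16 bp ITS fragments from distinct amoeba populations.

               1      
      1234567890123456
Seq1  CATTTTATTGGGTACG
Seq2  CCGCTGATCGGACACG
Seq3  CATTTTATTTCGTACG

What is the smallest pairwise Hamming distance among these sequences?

2

Pairwise Hamming distances:
  Seq1 vs Seq2: 7
  Seq1 vs Seq3: 2
  Seq2 vs Seq3: 9
The smallest is 2, between Seq1 and Seq3.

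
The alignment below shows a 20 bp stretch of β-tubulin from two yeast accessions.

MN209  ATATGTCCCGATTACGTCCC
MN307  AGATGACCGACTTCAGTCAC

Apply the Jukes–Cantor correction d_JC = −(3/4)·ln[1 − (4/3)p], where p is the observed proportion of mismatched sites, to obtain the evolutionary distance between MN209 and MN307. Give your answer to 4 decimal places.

0.5716

The sequences differ at positions 2 (T/G), 6 (T/A), 9 (C/G), 10 (G/A), 11 (A/C), 14 (A/C), 15 (C/A), 19 (C/A).
p = 8/20 = 0.400000.
d = −0.75 · ln(1 − (4/3)·0.400000) = −0.75 · ln(0.466667) = −0.75 · (-0.762139) = 0.5716.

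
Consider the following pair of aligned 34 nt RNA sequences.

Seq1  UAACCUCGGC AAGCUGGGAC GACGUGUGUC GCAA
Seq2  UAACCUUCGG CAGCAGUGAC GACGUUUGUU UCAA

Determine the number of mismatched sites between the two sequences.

9

Mismatches occur at site 7 (C/U), site 8 (G/C), site 10 (C/G), site 11 (A/C), site 15 (U/A), site 17 (G/U), site 26 (G/U), site 30 (C/U), site 31 (G/U).
That gives 9 mismatches out of 34 aligned sites, so the Hamming distance is 9.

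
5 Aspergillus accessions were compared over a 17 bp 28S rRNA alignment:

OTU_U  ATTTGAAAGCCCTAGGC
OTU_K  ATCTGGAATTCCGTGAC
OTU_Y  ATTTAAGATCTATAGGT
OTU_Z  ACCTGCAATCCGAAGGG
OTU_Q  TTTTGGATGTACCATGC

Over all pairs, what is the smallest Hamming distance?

Pairwise Hamming distances:
  OTU_U vs OTU_K: 7
  OTU_U vs OTU_Y: 6
  OTU_U vs OTU_Z: 7
  OTU_U vs OTU_Q: 7
  OTU_K vs OTU_Y: 11
  OTU_K vs OTU_Z: 8
  OTU_K vs OTU_Q: 9
  OTU_Y vs OTU_Z: 9
  OTU_Y vs OTU_Q: 12
  OTU_Z vs OTU_Q: 12
The smallest is 6, between OTU_U and OTU_Y.

6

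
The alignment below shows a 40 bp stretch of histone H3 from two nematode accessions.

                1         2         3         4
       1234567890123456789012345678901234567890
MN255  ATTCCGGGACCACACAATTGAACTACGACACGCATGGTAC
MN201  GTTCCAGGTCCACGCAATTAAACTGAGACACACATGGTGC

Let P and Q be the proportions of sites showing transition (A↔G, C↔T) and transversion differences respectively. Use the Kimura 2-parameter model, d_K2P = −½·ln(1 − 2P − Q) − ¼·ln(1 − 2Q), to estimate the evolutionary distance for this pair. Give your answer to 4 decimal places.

0.2818

The sequences differ at positions 1 (A/G, transition), 6 (G/A, transition), 9 (A/T, transversion), 14 (A/G, transition), 20 (G/A, transition), 25 (A/G, transition), 26 (C/A, transversion), 32 (G/A, transition), 39 (A/G, transition).
Of the 9 differences, 7 transitions and 2 transversions over 40 sites: P = 7/40 = 0.175000, Q = 2/40 = 0.050000.
d = −0.5·ln(0.600000) − 0.25·ln(0.900000) = −0.5·(-0.510826) − 0.25·(-0.105361) = 0.2818.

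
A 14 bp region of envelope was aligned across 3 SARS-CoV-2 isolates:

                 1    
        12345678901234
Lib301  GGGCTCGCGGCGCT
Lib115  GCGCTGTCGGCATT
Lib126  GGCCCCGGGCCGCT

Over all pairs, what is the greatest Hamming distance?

Pairwise Hamming distances:
  Lib301 vs Lib115: 5
  Lib301 vs Lib126: 4
  Lib115 vs Lib126: 9
The largest is 9, between Lib115 and Lib126.

9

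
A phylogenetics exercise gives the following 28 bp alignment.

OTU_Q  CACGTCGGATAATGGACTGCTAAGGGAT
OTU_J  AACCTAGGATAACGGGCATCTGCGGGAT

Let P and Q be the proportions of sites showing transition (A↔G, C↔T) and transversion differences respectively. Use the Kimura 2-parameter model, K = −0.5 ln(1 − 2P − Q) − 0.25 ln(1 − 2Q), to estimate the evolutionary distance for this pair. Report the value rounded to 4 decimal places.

0.4197

Mismatches occur at site 1 (C/A, transversion), site 4 (G/C, transversion), site 6 (C/A, transversion), site 13 (T/C, transition), site 16 (A/G, transition), site 18 (T/A, transversion), site 19 (G/T, transversion), site 22 (A/G, transition), site 23 (A/C, transversion).
Of the 9 differences, 3 transitions and 6 transversions over 28 sites: P = 3/28 = 0.107143, Q = 6/28 = 0.214286.
d = −0.5·ln(0.571428) − 0.25·ln(0.571428) = −0.5·(-0.559617) − 0.25·(-0.559617) = 0.4197.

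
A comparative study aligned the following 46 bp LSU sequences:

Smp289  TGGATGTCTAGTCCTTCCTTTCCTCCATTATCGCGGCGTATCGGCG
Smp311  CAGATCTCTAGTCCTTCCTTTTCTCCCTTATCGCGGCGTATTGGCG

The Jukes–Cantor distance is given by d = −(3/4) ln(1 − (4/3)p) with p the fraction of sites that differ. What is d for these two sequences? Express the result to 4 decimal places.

The sequences differ at positions 1 (T/C), 2 (G/A), 6 (G/C), 22 (C/T), 27 (A/C), 42 (C/T).
p = 6/46 = 0.130435.
d = −0.75 · ln(1 − (4/3)·0.130435) = −0.75 · ln(0.826087) = −0.75 · (-0.191055) = 0.1433.

0.1433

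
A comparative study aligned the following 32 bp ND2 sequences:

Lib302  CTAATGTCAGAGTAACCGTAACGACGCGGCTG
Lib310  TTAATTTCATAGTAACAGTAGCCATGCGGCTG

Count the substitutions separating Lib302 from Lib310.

7

The sequences differ at positions 1 (C/T), 6 (G/T), 10 (G/T), 17 (C/A), 21 (A/G), 23 (G/C), 25 (C/T).
That gives 7 mismatches out of 32 aligned sites, so the Hamming distance is 7.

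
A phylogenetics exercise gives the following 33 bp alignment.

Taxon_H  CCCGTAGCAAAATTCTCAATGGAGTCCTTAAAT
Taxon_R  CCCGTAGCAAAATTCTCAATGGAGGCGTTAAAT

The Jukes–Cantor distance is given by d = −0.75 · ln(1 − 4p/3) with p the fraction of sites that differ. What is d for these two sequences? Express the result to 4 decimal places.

Mismatches occur at site 25 (T↔G), site 27 (C↔G).
p = 2/33 = 0.060606.
d = −0.75 · ln(1 − (4/3)·0.060606) = −0.75 · ln(0.919192) = −0.75 · (-0.084260) = 0.0632.

0.0632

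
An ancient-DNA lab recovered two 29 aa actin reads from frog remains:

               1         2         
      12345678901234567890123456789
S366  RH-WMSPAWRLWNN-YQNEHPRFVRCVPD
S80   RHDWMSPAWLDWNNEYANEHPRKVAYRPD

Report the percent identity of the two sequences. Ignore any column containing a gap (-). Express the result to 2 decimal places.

74.07%

Excluding the 2 gap columns leaves 27 comparable sites.
The sequences differ at positions 10 (R/L), 11 (L/D), 17 (Q/A), 23 (F/K), 25 (R/A), 26 (C/Y), 27 (V/R).
20 of the 27 comparable sites match, so the percent identity is 20/27 × 100 = 74.07%.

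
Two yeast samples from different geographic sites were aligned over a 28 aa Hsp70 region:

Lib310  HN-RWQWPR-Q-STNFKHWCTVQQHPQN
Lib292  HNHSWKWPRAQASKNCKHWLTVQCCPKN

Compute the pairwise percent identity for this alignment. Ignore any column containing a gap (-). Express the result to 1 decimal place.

Excluding the 3 gap columns leaves 25 comparable sites.
Differing sites — 4:R/S; 6:Q/K; 14:T/K; 16:F/C; 20:C/L; 24:Q/C; 25:H/C; 27:Q/K.
17 of the 25 comparable sites match, so the percent identity is 17/25 × 100 = 68.0%.

68.0%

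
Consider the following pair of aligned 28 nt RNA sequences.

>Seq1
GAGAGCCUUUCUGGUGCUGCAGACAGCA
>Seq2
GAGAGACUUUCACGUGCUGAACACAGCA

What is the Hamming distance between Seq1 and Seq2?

5

Differing sites — 6:C/A; 12:U/A; 13:G/C; 20:C/A; 22:G/C.
That gives 5 mismatches out of 28 aligned sites, so the Hamming distance is 5.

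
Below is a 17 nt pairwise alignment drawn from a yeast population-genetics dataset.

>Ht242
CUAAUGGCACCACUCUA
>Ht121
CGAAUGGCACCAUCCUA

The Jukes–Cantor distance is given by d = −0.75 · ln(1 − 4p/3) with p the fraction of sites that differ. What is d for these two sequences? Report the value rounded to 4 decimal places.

0.2012

Mismatches occur at site 2 (U↔G), site 13 (C↔U), site 14 (U↔C).
p = 3/17 = 0.176471.
d = −0.75 · ln(1 − (4/3)·0.176471) = −0.75 · ln(0.764705) = −0.75 · (-0.268265) = 0.2012.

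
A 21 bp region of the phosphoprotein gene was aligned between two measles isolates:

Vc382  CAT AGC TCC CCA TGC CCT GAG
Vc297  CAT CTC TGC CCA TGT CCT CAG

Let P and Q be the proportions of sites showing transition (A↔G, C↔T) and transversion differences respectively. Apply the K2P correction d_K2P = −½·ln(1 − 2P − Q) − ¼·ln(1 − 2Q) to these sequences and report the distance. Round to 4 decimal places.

Mismatches occur at site 4 (A/C, transversion), site 5 (G/T, transversion), site 8 (C/G, transversion), site 15 (C/T, transition), site 19 (G/C, transversion).
Of the 5 differences, 1 transition and 4 transversions over 21 sites: P = 1/21 = 0.047619, Q = 4/21 = 0.190476.
d = −0.5·ln(0.714286) − 0.25·ln(0.619048) = −0.5·(-0.336472) − 0.25·(-0.479572) = 0.2881.

0.2881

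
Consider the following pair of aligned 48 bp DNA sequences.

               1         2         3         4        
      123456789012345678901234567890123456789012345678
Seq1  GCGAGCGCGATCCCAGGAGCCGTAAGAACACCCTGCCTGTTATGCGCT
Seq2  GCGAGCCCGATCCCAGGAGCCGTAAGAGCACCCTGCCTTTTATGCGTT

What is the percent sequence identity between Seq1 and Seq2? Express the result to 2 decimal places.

91.67%

The sequences differ at positions 7 (G/C), 28 (A/G), 39 (G/T), 47 (C/T).
44 of the 48 sites match, so the percent identity is 44/48 × 100 = 91.67%.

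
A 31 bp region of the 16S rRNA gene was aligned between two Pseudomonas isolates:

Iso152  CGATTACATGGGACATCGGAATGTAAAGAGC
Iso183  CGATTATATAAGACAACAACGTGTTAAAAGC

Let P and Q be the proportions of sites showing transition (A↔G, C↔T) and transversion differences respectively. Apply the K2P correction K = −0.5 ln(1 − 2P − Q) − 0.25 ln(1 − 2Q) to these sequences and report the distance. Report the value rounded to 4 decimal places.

Differing sites — 7:C/T (Ti); 10:G/A (Ti); 11:G/A (Ti); 16:T/A (Tv); 18:G/A (Ti); 19:G/A (Ti); 20:A/C (Tv); 21:A/G (Ti); 25:A/T (Tv); 28:G/A (Ti).
Of the 10 differences, 7 transitions and 3 transversions over 31 sites: P = 7/31 = 0.225806, Q = 3/31 = 0.096774.
d = −0.5·ln(0.451614) − 0.25·ln(0.806452) = −0.5·(-0.794927) − 0.25·(-0.215111) = 0.4512.

0.4512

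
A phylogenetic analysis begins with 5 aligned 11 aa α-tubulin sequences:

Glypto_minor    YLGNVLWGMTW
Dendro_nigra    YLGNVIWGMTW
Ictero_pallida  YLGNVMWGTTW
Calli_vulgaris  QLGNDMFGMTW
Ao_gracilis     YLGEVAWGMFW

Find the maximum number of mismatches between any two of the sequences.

Pairwise Hamming distances:
  Glypto_minor vs Dendro_nigra: 1
  Glypto_minor vs Ictero_pallida: 2
  Glypto_minor vs Calli_vulgaris: 4
  Glypto_minor vs Ao_gracilis: 3
  Dendro_nigra vs Ictero_pallida: 2
  Dendro_nigra vs Calli_vulgaris: 4
  Dendro_nigra vs Ao_gracilis: 3
  Ictero_pallida vs Calli_vulgaris: 4
  Ictero_pallida vs Ao_gracilis: 4
  Calli_vulgaris vs Ao_gracilis: 6
The largest is 6, between Calli_vulgaris and Ao_gracilis.

6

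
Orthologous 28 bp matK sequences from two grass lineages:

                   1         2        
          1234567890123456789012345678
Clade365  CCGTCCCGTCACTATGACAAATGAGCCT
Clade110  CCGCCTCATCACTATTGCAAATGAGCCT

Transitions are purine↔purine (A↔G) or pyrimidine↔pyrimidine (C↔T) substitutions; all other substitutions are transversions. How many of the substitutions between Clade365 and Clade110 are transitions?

4

The sequences differ at positions 4 (T/C, transition), 6 (C/T, transition), 8 (G/A, transition), 16 (G/T, transversion), 17 (A/G, transition).
Of the 5 differences, 4 transitions and 1 transversion, so the answer is 4.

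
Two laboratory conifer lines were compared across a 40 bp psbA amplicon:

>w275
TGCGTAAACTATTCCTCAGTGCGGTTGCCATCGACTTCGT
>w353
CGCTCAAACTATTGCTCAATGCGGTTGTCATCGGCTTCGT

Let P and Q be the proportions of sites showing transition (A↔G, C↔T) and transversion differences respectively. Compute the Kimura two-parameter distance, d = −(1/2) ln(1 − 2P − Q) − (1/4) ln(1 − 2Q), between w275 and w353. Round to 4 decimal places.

Mismatches occur at site 1 (T/C, transition), site 4 (G/T, transversion), site 5 (T/C, transition), site 14 (C/G, transversion), site 19 (G/A, transition), site 28 (C/T, transition), site 34 (A/G, transition).
Of the 7 differences, 5 transitions and 2 transversions over 40 sites: P = 5/40 = 0.125000, Q = 2/40 = 0.050000.
d = −0.5·ln(0.700000) − 0.25·ln(0.900000) = −0.5·(-0.356675) − 0.25·(-0.105361) = 0.2047.

0.2047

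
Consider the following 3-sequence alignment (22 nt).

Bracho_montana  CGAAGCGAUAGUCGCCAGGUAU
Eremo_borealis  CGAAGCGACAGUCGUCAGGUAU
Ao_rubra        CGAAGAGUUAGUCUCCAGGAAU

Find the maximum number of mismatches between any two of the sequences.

6

Pairwise Hamming distances:
  Bracho_montana vs Eremo_borealis: 2
  Bracho_montana vs Ao_rubra: 4
  Eremo_borealis vs Ao_rubra: 6
The largest is 6, between Eremo_borealis and Ao_rubra.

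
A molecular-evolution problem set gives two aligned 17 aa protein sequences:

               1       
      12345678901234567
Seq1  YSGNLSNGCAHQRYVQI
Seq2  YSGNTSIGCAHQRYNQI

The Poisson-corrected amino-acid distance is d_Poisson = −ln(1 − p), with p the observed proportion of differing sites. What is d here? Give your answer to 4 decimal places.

0.1942

Differing sites — 5:L/T; 7:N/I; 15:V/N.
p = 3/17 = 0.176471.
d = −ln(1 − 0.176471) = −ln(0.823529) = 0.1942.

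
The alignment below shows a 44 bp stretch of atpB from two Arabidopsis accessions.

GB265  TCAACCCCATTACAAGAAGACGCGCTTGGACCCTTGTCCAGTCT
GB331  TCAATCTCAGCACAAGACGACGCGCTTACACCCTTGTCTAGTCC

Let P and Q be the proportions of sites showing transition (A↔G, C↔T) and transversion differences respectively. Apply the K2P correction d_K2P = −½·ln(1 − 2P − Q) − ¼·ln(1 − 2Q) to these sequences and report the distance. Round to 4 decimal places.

Mismatches occur at site 5 (C/T, transition), site 7 (C/T, transition), site 10 (T/G, transversion), site 11 (T/C, transition), site 18 (A/C, transversion), site 28 (G/A, transition), site 29 (G/C, transversion), site 39 (C/T, transition), site 44 (T/C, transition).
Of the 9 differences, 6 transitions and 3 transversions over 44 sites: P = 6/44 = 0.136364, Q = 3/44 = 0.068182.
d = −0.5·ln(0.659090) − 0.25·ln(0.863636) = −0.5·(-0.416895) − 0.25·(-0.146604) = 0.2451.

0.2451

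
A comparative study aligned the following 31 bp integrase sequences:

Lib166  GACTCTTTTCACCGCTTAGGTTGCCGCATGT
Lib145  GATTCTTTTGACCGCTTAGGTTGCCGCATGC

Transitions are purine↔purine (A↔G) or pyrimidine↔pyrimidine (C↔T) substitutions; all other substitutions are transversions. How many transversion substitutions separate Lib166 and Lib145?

1

The sequences differ at positions 3 (C/T, transition), 10 (C/G, transversion), 31 (T/C, transition).
Of the 3 differences, 2 transitions and 1 transversion, so the answer is 1.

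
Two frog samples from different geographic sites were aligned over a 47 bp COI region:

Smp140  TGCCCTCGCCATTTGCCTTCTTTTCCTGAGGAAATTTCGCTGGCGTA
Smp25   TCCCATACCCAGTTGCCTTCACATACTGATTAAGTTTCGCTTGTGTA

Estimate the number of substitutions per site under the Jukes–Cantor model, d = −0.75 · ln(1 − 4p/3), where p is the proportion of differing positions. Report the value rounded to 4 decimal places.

Differing sites — 2:G/C; 5:C/A; 7:C/A; 8:G/C; 12:T/G; 21:T/A; 22:T/C; 23:T/A; 25:C/A; 30:G/T; 31:G/T; 34:A/G; 42:G/T; 44:C/T.
p = 14/47 = 0.297872.
d = −0.75 · ln(1 − (4/3)·0.297872) = −0.75 · ln(0.602837) = −0.75 · (-0.506108) = 0.3796.

0.3796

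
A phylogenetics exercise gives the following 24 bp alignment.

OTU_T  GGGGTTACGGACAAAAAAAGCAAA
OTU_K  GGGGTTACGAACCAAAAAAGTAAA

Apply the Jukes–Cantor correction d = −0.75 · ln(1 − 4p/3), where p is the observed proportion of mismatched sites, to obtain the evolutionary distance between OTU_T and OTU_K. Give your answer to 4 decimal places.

Differing sites — 10:G/A; 13:A/C; 21:C/T.
p = 3/24 = 0.125000.
d = −0.75 · ln(1 − (4/3)·0.125000) = −0.75 · ln(0.833333) = −0.75 · (-0.182322) = 0.1367.

0.1367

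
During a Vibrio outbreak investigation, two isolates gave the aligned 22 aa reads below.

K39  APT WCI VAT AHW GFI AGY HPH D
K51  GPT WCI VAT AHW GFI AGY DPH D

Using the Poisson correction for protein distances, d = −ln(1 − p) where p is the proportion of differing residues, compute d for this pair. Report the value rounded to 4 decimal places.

The sequences differ at positions 1 (A/G), 19 (H/D).
p = 2/22 = 0.090909.
d = −ln(1 − 0.090909) = −ln(0.909091) = 0.0953.

0.0953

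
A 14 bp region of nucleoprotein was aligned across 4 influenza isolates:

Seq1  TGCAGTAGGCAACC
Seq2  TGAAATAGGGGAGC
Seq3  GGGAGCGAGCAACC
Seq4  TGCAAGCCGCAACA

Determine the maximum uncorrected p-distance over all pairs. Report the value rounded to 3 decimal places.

0.643

Pairwise Hamming distances:
  Seq1 vs Seq2: 5
  Seq1 vs Seq3: 5
  Seq1 vs Seq4: 5
  Seq2 vs Seq3: 9
  Seq2 vs Seq4: 8
  Seq3 vs Seq4: 7
The largest is 9 mismatches, between Seq2 and Seq3; p = 9/14 = 0.643.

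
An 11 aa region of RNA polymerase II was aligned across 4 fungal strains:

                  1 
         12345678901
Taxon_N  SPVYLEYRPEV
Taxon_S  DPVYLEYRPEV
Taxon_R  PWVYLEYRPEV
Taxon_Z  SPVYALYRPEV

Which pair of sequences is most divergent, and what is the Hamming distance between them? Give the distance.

Pairwise Hamming distances:
  Taxon_N vs Taxon_S: 1
  Taxon_N vs Taxon_R: 2
  Taxon_N vs Taxon_Z: 2
  Taxon_S vs Taxon_R: 2
  Taxon_S vs Taxon_Z: 3
  Taxon_R vs Taxon_Z: 4
The largest is 4, between Taxon_R and Taxon_Z.

4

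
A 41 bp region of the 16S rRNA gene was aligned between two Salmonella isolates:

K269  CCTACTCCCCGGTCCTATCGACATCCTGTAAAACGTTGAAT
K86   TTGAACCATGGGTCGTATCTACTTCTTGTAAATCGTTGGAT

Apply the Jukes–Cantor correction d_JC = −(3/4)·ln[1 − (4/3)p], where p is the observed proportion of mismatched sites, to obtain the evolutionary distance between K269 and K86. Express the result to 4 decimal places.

Mismatches occur at site 1 (C↔T), site 2 (C↔T), site 3 (T↔G), site 5 (C↔A), site 6 (T↔C), site 8 (C↔A), site 9 (C↔T), site 10 (C↔G), site 15 (C↔G), site 20 (G↔T), site 23 (A↔T), site 26 (C↔T), site 33 (A↔T), site 39 (A↔G).
p = 14/41 = 0.341463.
d = −0.75 · ln(1 − (4/3)·0.341463) = −0.75 · ln(0.544716) = −0.75 · (-0.607491) = 0.4556.

0.4556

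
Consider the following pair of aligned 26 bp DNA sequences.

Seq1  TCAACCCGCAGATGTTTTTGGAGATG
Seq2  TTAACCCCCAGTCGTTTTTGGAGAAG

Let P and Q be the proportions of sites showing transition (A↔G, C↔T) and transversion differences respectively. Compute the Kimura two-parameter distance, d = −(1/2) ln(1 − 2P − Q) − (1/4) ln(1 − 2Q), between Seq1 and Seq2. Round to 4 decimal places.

Differing sites — 2:C/T (Ti); 8:G/C (Tv); 12:A/T (Tv); 13:T/C (Ti); 25:T/A (Tv).
Of the 5 differences, 2 transitions and 3 transversions over 26 sites: P = 2/26 = 0.076923, Q = 3/26 = 0.115385.
d = −0.5·ln(0.730769) − 0.25·ln(0.769230) = −0.5·(-0.313658) − 0.25·(-0.262365) = 0.2224.

0.2224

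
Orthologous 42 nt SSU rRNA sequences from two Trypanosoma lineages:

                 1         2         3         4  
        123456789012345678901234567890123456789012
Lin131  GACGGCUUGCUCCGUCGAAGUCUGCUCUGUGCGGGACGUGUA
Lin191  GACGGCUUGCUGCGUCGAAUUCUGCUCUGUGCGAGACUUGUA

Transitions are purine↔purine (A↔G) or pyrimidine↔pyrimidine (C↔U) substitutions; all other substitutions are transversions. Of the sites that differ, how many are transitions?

Mismatches occur at site 12 (C/G, transversion), site 20 (G/U, transversion), site 34 (G/A, transition), site 38 (G/U, transversion).
Of the 4 differences, 1 transition and 3 transversions, so the answer is 1.

1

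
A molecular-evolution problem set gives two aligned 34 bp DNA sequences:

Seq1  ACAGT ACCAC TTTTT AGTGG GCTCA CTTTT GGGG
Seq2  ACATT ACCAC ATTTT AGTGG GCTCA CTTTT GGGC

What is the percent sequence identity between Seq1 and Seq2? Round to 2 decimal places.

Mismatches occur at site 4 (G/T), site 11 (T/A), site 34 (G/C).
31 of the 34 sites match, so the percent identity is 31/34 × 100 = 91.18%.

91.18%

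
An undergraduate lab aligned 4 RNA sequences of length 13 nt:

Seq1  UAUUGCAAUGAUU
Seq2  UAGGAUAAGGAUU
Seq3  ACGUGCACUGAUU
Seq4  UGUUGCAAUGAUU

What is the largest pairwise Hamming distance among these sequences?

7

Pairwise Hamming distances:
  Seq1 vs Seq2: 5
  Seq1 vs Seq3: 4
  Seq1 vs Seq4: 1
  Seq2 vs Seq3: 7
  Seq2 vs Seq4: 6
  Seq3 vs Seq4: 4
The largest is 7, between Seq2 and Seq3.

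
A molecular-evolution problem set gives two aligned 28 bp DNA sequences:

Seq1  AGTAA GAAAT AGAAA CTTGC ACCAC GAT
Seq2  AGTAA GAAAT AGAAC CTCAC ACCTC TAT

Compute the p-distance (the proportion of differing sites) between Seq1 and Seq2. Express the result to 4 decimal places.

0.1786

Mismatches occur at site 15 (A→C), site 18 (T→C), site 19 (G→A), site 24 (A→T), site 26 (G→T).
There are 5 differences over 28 sites, so p = 5/28 = 0.1786.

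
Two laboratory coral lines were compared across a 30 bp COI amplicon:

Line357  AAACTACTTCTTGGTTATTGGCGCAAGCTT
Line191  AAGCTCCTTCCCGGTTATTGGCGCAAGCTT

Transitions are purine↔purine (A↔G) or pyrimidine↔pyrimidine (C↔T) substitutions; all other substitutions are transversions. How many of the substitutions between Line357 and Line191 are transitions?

3

Mismatches occur at site 3 (A→G, transition), site 6 (A→C, transversion), site 11 (T→C, transition), site 12 (T→C, transition).
Of the 4 differences, 3 transitions and 1 transversion, so the answer is 3.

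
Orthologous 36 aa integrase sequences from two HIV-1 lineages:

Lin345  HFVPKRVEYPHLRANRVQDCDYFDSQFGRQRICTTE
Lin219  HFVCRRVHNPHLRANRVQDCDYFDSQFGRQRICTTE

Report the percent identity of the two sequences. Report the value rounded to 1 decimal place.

Mismatches occur at site 4 (P↔C), site 5 (K↔R), site 8 (E↔H), site 9 (Y↔N).
32 of the 36 sites match, so the percent identity is 32/36 × 100 = 88.9%.

88.9%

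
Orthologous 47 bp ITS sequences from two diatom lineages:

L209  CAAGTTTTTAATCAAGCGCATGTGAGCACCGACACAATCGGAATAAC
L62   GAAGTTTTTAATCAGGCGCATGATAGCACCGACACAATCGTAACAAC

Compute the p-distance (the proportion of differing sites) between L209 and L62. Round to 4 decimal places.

0.1277

The sequences differ at positions 1 (C/G), 15 (A/G), 23 (T/A), 24 (G/T), 41 (G/T), 44 (T/C).
There are 6 differences over 47 sites, so p = 6/47 = 0.1277.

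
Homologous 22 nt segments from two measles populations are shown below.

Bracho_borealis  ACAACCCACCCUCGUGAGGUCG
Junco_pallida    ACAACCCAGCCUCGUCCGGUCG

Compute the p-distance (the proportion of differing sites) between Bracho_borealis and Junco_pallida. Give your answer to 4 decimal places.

0.1364

The sequences differ at positions 9 (C/G), 16 (G/C), 17 (A/C).
There are 3 differences over 22 sites, so p = 3/22 = 0.1364.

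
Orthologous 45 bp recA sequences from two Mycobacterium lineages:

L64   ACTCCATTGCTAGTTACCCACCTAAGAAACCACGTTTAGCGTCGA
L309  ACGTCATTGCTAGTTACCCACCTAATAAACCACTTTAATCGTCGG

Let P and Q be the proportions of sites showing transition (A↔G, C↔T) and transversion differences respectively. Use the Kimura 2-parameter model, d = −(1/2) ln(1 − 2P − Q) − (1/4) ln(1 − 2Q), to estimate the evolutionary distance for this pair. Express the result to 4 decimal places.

The sequences differ at positions 3 (T/G, transversion), 4 (C/T, transition), 26 (G/T, transversion), 34 (G/T, transversion), 37 (T/A, transversion), 39 (G/T, transversion), 45 (A/G, transition).
Of the 7 differences, 2 transitions and 5 transversions over 45 sites: P = 2/45 = 0.044444, Q = 5/45 = 0.111111.
d = −0.5·ln(0.800001) − 0.25·ln(0.777778) = −0.5·(-0.223142) − 0.25·(-0.251314) = 0.1744.

0.1744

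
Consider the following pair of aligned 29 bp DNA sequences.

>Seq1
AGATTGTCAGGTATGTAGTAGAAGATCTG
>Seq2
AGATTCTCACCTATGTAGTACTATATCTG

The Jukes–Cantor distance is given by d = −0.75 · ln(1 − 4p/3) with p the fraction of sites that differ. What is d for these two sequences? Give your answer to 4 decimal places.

0.2421

Differing sites — 6:G/C; 10:G/C; 11:G/C; 21:G/C; 22:A/T; 24:G/T.
p = 6/29 = 0.206897.
d = −0.75 · ln(1 − (4/3)·0.206897) = −0.75 · ln(0.724137) = −0.75 · (-0.322775) = 0.2421.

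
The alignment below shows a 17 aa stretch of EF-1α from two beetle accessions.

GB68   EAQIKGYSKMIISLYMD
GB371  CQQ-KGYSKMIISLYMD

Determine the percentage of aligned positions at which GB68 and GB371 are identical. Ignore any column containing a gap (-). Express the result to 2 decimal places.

Excluding the 1 gap column leaves 16 comparable sites.
The sequences differ at positions 1 (E/C), 2 (A/Q).
14 of the 16 comparable sites match, so the percent identity is 14/16 × 100 = 87.50%.

87.50%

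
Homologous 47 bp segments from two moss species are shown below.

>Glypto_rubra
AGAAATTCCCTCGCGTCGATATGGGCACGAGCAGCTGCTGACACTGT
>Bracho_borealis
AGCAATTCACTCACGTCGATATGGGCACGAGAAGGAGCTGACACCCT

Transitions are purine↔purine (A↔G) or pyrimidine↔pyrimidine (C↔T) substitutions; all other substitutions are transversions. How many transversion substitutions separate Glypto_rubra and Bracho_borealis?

Differing sites — 3:A/C (Tv); 9:C/A (Tv); 13:G/A (Ti); 32:C/A (Tv); 35:C/G (Tv); 36:T/A (Tv); 45:T/C (Ti); 46:G/C (Tv).
Of the 8 differences, 2 transitions and 6 transversions, so the answer is 6.

6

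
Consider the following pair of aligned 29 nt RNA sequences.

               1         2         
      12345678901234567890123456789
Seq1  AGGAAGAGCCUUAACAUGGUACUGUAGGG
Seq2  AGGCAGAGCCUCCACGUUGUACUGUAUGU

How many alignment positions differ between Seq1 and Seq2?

The sequences differ at positions 4 (A/C), 12 (U/C), 13 (A/C), 16 (A/G), 18 (G/U), 27 (G/U), 29 (G/U).
That gives 7 mismatches out of 29 aligned sites, so the Hamming distance is 7.

7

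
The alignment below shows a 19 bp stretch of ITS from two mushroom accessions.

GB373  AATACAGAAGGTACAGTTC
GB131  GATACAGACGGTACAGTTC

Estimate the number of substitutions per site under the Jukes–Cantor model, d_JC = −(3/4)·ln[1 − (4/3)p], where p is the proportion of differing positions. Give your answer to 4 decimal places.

Differing sites — 1:A/G; 9:A/C.
p = 2/19 = 0.105263.
d = −0.75 · ln(1 − (4/3)·0.105263) = −0.75 · ln(0.859649) = −0.75 · (-0.151231) = 0.1134.

0.1134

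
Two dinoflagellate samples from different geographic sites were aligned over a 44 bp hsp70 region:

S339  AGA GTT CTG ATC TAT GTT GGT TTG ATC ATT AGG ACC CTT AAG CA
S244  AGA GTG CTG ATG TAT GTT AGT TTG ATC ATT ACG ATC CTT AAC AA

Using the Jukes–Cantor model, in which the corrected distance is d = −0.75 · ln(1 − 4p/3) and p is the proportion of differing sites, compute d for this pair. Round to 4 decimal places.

0.1788

Differing sites — 6:T/G; 12:C/G; 19:G/A; 32:G/C; 35:C/T; 42:G/C; 43:C/A.
p = 7/44 = 0.159091.
d = −0.75 · ln(1 − (4/3)·0.159091) = −0.75 · ln(0.787879) = −0.75 · (-0.238411) = 0.1788.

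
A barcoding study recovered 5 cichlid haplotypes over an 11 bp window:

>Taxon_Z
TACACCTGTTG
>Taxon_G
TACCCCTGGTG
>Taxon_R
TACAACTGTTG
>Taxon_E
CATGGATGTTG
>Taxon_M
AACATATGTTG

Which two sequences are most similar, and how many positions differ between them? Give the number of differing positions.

1

Pairwise Hamming distances:
  Taxon_Z vs Taxon_G: 2
  Taxon_Z vs Taxon_R: 1
  Taxon_Z vs Taxon_E: 5
  Taxon_Z vs Taxon_M: 3
  Taxon_G vs Taxon_R: 3
  Taxon_G vs Taxon_E: 6
  Taxon_G vs Taxon_M: 5
  Taxon_R vs Taxon_E: 5
  Taxon_R vs Taxon_M: 3
  Taxon_E vs Taxon_M: 4
The smallest is 1, between Taxon_Z and Taxon_R.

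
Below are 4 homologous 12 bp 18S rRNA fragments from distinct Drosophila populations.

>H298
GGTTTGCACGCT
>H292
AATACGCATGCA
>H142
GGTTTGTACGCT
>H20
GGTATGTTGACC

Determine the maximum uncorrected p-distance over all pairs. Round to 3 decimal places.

Pairwise Hamming distances:
  H298 vs H292: 6
  H298 vs H142: 1
  H298 vs H20: 6
  H292 vs H142: 7
  H292 vs H20: 8
  H142 vs H20: 5
The largest is 8 mismatches, between H292 and H20; p = 8/12 = 0.667.

0.667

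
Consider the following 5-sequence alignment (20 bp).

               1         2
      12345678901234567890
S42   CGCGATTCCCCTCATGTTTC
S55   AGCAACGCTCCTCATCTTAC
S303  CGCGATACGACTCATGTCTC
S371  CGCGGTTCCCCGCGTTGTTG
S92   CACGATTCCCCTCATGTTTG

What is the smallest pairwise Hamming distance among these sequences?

2

Pairwise Hamming distances:
  S42 vs S55: 7
  S42 vs S303: 4
  S42 vs S371: 6
  S42 vs S92: 2
  S55 vs S303: 9
  S55 vs S371: 12
  S55 vs S92: 9
  S303 vs S371: 10
  S303 vs S92: 6
  S371 vs S92: 6
The smallest is 2, between S42 and S92.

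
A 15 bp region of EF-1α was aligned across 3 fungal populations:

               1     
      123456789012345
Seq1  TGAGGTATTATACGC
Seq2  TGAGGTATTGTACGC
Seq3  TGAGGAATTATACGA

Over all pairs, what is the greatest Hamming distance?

Pairwise Hamming distances:
  Seq1 vs Seq2: 1
  Seq1 vs Seq3: 2
  Seq2 vs Seq3: 3
The largest is 3, between Seq2 and Seq3.

3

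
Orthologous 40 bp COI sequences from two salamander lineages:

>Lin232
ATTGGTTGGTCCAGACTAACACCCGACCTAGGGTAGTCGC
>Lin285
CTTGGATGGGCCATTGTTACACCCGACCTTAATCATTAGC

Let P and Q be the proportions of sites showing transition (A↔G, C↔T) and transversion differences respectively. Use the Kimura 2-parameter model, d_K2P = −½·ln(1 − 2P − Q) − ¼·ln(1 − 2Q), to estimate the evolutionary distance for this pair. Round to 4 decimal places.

0.4763

The sequences differ at positions 1 (A/C, transversion), 6 (T/A, transversion), 10 (T/G, transversion), 14 (G/T, transversion), 15 (A/T, transversion), 16 (C/G, transversion), 18 (A/T, transversion), 30 (A/T, transversion), 31 (G/A, transition), 32 (G/A, transition), 33 (G/T, transversion), 34 (T/C, transition), 36 (G/T, transversion), 38 (C/A, transversion).
Of the 14 differences, 3 transitions and 11 transversions over 40 sites: P = 3/40 = 0.075000, Q = 11/40 = 0.275000.
d = −0.5·ln(0.575000) − 0.25·ln(0.450000) = −0.5·(-0.553385) − 0.25·(-0.798508) = 0.4763.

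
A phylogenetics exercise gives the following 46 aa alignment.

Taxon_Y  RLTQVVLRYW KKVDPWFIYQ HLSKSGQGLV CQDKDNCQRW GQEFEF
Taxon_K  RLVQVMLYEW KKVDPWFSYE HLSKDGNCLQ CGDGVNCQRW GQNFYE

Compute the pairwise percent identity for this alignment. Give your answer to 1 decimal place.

65.2%

Mismatches occur at site 3 (T↔V), site 6 (V↔M), site 8 (R↔Y), site 9 (Y↔E), site 18 (I↔S), site 20 (Q↔E), site 25 (S↔D), site 27 (Q↔N), site 28 (G↔C), site 30 (V↔Q), site 32 (Q↔G), site 34 (K↔G), site 35 (D↔V), site 43 (E↔N), site 45 (E↔Y), site 46 (F↔E).
30 of the 46 sites match, so the percent identity is 30/46 × 100 = 65.2%.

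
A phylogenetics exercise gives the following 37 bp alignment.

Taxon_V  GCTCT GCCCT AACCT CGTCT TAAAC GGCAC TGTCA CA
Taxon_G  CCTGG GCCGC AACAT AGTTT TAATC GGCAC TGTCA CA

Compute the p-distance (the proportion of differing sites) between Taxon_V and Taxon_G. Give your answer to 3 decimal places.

0.243

Differing sites — 1:G/C; 4:C/G; 5:T/G; 9:C/G; 10:T/C; 14:C/A; 16:C/A; 19:C/T; 24:A/T.
There are 9 differences over 37 sites, so p = 9/37 = 0.243.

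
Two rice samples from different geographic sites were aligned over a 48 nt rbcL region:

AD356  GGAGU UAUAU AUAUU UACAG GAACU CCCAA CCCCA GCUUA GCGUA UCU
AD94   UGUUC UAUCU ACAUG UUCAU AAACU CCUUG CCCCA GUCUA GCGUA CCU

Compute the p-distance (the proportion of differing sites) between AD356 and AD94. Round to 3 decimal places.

Mismatches occur at site 1 (G→U), site 3 (A→U), site 4 (G→U), site 5 (U→C), site 9 (A→C), site 12 (U→C), site 15 (U→G), site 17 (A→U), site 20 (G→U), site 21 (G→A), site 28 (C→U), site 29 (A→U), site 30 (A→G), site 37 (C→U), site 38 (U→C), site 46 (U→C).
There are 16 differences over 48 sites, so p = 16/48 = 0.333.

0.333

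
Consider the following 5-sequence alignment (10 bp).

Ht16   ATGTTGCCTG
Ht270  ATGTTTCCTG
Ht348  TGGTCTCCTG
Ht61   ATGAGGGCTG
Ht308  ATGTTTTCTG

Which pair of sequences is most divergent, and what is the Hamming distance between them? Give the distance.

Pairwise Hamming distances:
  Ht16 vs Ht270: 1
  Ht16 vs Ht348: 4
  Ht16 vs Ht61: 3
  Ht16 vs Ht308: 2
  Ht270 vs Ht348: 3
  Ht270 vs Ht61: 4
  Ht270 vs Ht308: 1
  Ht348 vs Ht61: 6
  Ht348 vs Ht308: 4
  Ht61 vs Ht308: 4
The largest is 6, between Ht348 and Ht61.

6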